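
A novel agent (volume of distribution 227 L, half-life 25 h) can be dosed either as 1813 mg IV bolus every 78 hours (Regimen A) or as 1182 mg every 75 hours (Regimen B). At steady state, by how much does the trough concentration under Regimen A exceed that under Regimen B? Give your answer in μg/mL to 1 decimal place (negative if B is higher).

0.3 μg/mL

Regimen A: f = (1/2)^(78/25) ≈ 0.1150; Cmin,ss = (1813/227)·f/(1−f) ≈ 1.038 μg/mL.
Regimen B: f = (1/2)^(75/25) ≈ 0.1250; Cmin,ss = (1182/227)·f/(1−f) ≈ 0.744 μg/mL.
Difference ≈ 1.038 − 0.744 ≈ 0.294 μg/mL.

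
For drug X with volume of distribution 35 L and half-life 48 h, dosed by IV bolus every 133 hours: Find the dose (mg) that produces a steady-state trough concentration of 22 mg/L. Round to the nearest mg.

4485 mg

τ/t½ = 133/48 ≈ 2.7708, so f = (1/2)^(133/48) ≈ 0.146520.
Cmin,ss = (D/Vd)·f/(1−f), so D = Cmin,ss·Vd·(1−f)/f.
D = 22 × 35 × (1−f)/f ≈ 22 × 35 × 5.82501 ≈ 4485.26 mg.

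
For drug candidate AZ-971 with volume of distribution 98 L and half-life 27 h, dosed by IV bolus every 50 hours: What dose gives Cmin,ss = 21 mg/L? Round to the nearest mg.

τ/t½ = 50/27 ≈ 1.8519, so f = (1/2)^(50/27) ≈ 0.277037.
Cmin,ss = (D/Vd)·f/(1−f), so D = Cmin,ss·Vd·(1−f)/f.
D = 21 × 98 × (1−f)/f ≈ 21 × 98 × 2.60963 ≈ 5370.62 mg.

5371 mg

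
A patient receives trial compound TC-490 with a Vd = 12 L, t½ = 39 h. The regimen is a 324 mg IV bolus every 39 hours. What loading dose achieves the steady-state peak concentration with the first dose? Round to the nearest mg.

f = (1/2)^(39/39) ≈ 0.500000; accumulation ratio R = 1/(1−f) ≈ 2.00000.
Loading dose to hit Cmax,ss on first dose: D_load = D_maint·R ≈ 324 × 2.00000 ≈ 648.00 mg.

648 mg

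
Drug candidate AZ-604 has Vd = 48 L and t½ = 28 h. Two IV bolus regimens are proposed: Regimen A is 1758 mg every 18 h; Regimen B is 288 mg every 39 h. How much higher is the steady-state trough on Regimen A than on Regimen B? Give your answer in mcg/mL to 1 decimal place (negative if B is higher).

Regimen A: f = (1/2)^(18/28) ≈ 0.6404; Cmin,ss = (1758/48)·f/(1−f) ≈ 65.224 mcg/mL.
Regimen B: f = (1/2)^(39/28) ≈ 0.3808; Cmin,ss = (288/48)·f/(1−f) ≈ 3.690 mcg/mL.
Difference ≈ 65.224 − 3.690 ≈ 61.534 mcg/mL.

61.5 mcg/mL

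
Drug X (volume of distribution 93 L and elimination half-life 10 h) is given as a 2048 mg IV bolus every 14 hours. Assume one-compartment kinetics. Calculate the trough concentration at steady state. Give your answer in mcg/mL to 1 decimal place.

τ/t½ = 14/10 ≈ 1.4, so fraction remaining f = (1/2)^(14/10) ≈ 0.3789.
Accumulation ratio R = 1/(1 − f) ≈ 1/0.6211 ≈ 1.6100.
Each bolus raises the concentration by D/Vd = 2048/93 ≈ 22.022 mcg/mL.
Steady-state peak Cmax,ss = C₀·R ≈ 22.022 × 1.6100 ≈ 35.455 mcg/mL.
One interval later, Cmin,ss = Cmax,ss·e^(−kτ) ≈ 35.455 × 0.3789 ≈ 13.434 mcg/mL.

13.4 mcg/mL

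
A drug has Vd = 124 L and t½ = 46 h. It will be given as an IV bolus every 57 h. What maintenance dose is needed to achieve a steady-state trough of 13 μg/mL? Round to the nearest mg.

2193 mg

τ/t½ = 57/46 ≈ 1.2391, so f = (1/2)^(57/46) ≈ 0.423628.
Cmin,ss = (D/Vd)·f/(1−f), so D = Cmin,ss·Vd·(1−f)/f.
D = 13 × 124 × (1−f)/f ≈ 13 × 124 × 1.36056 ≈ 2193.22 mg.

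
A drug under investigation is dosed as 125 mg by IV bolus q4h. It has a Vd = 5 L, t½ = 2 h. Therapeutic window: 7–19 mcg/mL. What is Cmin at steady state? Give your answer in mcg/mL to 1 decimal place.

τ = 4 h = 2 half-lives, so f = (1/2)^2 = 0.25.
Accumulation ratio R = 1/(1 − f) = 1/0.75 = 4/3.
Single-dose peak C₀ = D/Vd = 125/5 = 25 mcg/mL.
Steady-state peak Cmax,ss = C₀·R = 25 × 4/3 ≈ 33.333 mcg/mL.
Steady-state trough Cmin,ss = Cmax,ss·f ≈ 33.333 × 0.25 ≈ 8.333 mcg/mL.
Trough 8.3 mcg/mL vs MEC 7 mcg/mL: adequate.

8.3 mcg/mL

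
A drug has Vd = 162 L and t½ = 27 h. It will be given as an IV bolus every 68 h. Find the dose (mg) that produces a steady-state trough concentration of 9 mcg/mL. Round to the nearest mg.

τ/t½ = 68/27 ≈ 2.5185, so f = (1/2)^(68/27) ≈ 0.174522.
Cmin,ss = (D/Vd)·f/(1−f), so D = Cmin,ss·Vd·(1−f)/f.
D = 9 × 162 × (1−f)/f ≈ 9 × 162 × 4.72994 ≈ 6896.25 mg.

6896 mg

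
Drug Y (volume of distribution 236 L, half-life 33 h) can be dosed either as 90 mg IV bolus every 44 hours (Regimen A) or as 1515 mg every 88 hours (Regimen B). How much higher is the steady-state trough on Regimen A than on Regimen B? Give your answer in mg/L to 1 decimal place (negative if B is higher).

Regimen A: f = (1/2)^(44/33) ≈ 0.3969; Cmin,ss = (90/236)·f/(1−f) ≈ 0.251 mg/L.
Regimen B: f = (1/2)^(88/33) ≈ 0.1575; Cmin,ss = (1515/236)·f/(1−f) ≈ 1.200 mg/L.
Difference ≈ 0.251 − 1.200 ≈ -0.949 mg/L.

-0.9 mg/L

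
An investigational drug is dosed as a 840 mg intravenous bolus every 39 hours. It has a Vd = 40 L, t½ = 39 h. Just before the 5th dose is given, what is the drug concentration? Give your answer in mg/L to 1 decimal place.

f = (1/2)^(τ/t½) = (1/2)^(39/39) ≈ 0.5000.
C₀ = D/Vd = 840/40 ≈ 21.000 mg/L.
Before the 5th dose, 4 doses have been given. Superposition: Cmin = C₀·(f + f² + … + f^4).
≈ 21.000 × (0.5000 + 0.2500 + 0.1250 + 0.0625) ≈ 21.000 × 0.9375 ≈ 19.688 mg/L.

19.7 mg/L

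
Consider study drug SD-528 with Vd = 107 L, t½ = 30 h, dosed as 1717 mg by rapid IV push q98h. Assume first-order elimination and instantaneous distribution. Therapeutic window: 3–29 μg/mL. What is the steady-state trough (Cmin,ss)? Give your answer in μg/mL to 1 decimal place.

Over one 98-h interval, 98/30 ≈ 3.2667 half-lives elapse, leaving f ≈ 0.1039 of each dose.
Accumulation ratio R = 1/(1 − f) ≈ 1/0.8961 ≈ 1.1159.
Single-dose peak C₀ = D/Vd = 1717/107 ≈ 16.047 μg/mL.
Cmax,ss = C₀/(1 − f) ≈ 16.047/0.8961 ≈ 17.908 μg/mL.
One interval later, Cmin,ss = Cmax,ss·e^(−kτ) ≈ 17.908 × 0.1039 ≈ 1.861 μg/mL.
Trough 1.9 μg/mL vs MEC 3 μg/mL: subtherapeutic.

1.9 μg/mL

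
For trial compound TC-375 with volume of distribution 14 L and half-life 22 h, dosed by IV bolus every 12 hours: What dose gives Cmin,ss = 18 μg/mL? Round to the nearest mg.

τ/t½ = 12/22 ≈ 0.54545, so f = (1/2)^(12/22) ≈ 0.685175.
Cmin,ss = (D/Vd)·f/(1−f), so D = Cmin,ss·Vd·(1−f)/f.
D = 18 × 14 × (1−f)/f ≈ 18 × 14 × 0.45948 ≈ 115.79 mg.

116 mg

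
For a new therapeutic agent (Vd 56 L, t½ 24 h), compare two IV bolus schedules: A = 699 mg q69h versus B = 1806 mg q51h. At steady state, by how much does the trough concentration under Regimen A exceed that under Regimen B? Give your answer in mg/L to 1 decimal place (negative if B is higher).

Regimen A: f = (1/2)^(69/24) ≈ 0.1363; Cmin,ss = (699/56)·f/(1−f) ≈ 1.970 mg/L.
Regimen B: f = (1/2)^(51/24) ≈ 0.2293; Cmin,ss = (1806/56)·f/(1−f) ≈ 9.595 mg/L.
Difference ≈ 1.970 − 9.595 ≈ -7.625 mg/L.

-7.6 mg/L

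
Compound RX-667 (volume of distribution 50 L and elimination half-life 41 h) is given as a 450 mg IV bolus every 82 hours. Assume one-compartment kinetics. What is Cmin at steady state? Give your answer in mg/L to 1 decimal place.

3.0 mg/L

The dosing interval is 2 half-lives, so f = 2^(−2) = 0.25.
Accumulation ratio R = 1/(1 − f) = 1/0.75 = 4/3.
Single-dose peak C₀ = D/Vd = 450/50 = 9 mg/L.
Steady-state peak Cmax,ss = C₀·R = 9 × 4/3 ≈ 12.000 mg/L.
Steady-state trough Cmin,ss = Cmax,ss·f ≈ 12.000 × 0.25 ≈ 3.000 mg/L.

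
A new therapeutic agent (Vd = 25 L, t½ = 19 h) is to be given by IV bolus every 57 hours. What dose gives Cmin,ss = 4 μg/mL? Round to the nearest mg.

τ/t½ = 57/19 ≈ 3, so f = (1/2)^(57/19) ≈ 0.125000.
Cmin,ss = (D/Vd)·f/(1−f), so D = Cmin,ss·Vd·(1−f)/f.
D = 4 × 25 × (1−f)/f ≈ 4 × 25 × 7.00000 ≈ 700.00 mg.

700 mg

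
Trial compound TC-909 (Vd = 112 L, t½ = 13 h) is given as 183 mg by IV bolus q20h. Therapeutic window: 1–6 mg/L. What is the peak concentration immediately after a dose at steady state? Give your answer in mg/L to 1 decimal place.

2.5 mg/L

Over one 20-h interval, 20/13 ≈ 1.5385 half-lives elapse, leaving f ≈ 0.3443 of each dose.
Accumulation ratio R = 1/(1 − f) ≈ 1/0.6557 ≈ 1.5251.
Each bolus raises the concentration by D/Vd = 183/112 ≈ 1.634 mg/L.
Steady-state peak Cmax,ss = C₀·R ≈ 1.634 × 1.5251 ≈ 2.492 mg/L.
Peak 2.5 mg/L vs MTC 6 mg/L: below toxic threshold.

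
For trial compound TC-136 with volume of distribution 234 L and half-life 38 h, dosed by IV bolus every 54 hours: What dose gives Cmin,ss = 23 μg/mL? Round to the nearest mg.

9030 mg

τ/t½ = 54/38 ≈ 1.4211, so f = (1/2)^(54/38) ≈ 0.373440.
Cmin,ss = (D/Vd)·f/(1−f), so D = Cmin,ss·Vd·(1−f)/f.
D = 23 × 234 × (1−f)/f ≈ 23 × 234 × 1.67781 ≈ 9029.97 mg.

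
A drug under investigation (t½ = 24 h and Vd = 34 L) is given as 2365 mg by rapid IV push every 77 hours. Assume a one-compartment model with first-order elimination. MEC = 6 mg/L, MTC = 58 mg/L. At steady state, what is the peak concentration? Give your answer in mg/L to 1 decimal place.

τ/t½ = 77/24 ≈ 3.2083, so fraction remaining f = (1/2)^(77/24) ≈ 0.1082.
Accumulation ratio R = 1/(1 − f) ≈ 1/0.8918 ≈ 1.1213.
Each bolus raises the concentration by D/Vd = 2365/34 ≈ 69.559 mg/L.
Cmax,ss = C₀/(1 − f) ≈ 69.559/0.8918 ≈ 77.998 mg/L.
Peak 78.0 mg/L vs MTC 58 mg/L: exceeds toxic threshold.

78.0 mg/L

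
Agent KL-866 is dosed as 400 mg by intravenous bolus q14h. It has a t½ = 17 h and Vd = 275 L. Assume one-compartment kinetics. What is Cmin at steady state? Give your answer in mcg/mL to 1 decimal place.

Over one 14-h interval, 14/17 ≈ 0.82353 half-lives elapse, leaving f ≈ 0.5651 of each dose.
Accumulation ratio R = 1/(1 − f) ≈ 1/0.4349 ≈ 2.2994.
Each bolus raises the concentration by D/Vd = 400/275 ≈ 1.455 mcg/mL.
Steady-state peak Cmax,ss = C₀·R ≈ 1.455 × 2.2994 ≈ 3.346 mcg/mL.
One interval later, Cmin,ss = Cmax,ss·e^(−kτ) ≈ 3.346 × 0.5651 ≈ 1.891 mcg/mL.

1.9 mcg/mL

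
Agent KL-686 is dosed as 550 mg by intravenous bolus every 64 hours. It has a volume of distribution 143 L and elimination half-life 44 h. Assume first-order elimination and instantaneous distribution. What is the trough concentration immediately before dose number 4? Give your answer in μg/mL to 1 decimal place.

f = (1/2)^(τ/t½) = (1/2)^(64/44) ≈ 0.3649.
C₀ = D/Vd = 550/143 ≈ 3.846 μg/mL.
Before the 4th dose, 3 doses have been given. Superposition: Cmin = C₀·(f + f² + … + f^3).
≈ 3.846 × (0.3649 + 0.1332 + 0.0486) ≈ 3.846 × 0.5467 ≈ 2.103 μg/mL.

2.1 μg/mL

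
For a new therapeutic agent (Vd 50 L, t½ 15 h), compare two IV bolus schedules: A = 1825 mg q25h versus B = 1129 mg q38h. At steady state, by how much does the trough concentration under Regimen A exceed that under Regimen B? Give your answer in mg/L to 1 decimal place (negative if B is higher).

12.1 mg/L

Regimen A: f = (1/2)^(25/15) ≈ 0.3150; Cmin,ss = (1825/50)·f/(1−f) ≈ 16.785 mg/L.
Regimen B: f = (1/2)^(38/15) ≈ 0.1727; Cmin,ss = (1129/50)·f/(1−f) ≈ 4.714 mg/L.
Difference ≈ 16.785 − 4.714 ≈ 12.071 mg/L.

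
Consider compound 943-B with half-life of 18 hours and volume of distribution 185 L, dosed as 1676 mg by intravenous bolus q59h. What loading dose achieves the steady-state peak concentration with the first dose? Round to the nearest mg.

f = (1/2)^(59/18) ≈ 0.103108; accumulation ratio R = 1/(1−f) ≈ 1.11496.
Loading dose to hit Cmax,ss on first dose: D_load = D_maint·R ≈ 1676 × 1.11496 ≈ 1868.67 mg.

1869 mg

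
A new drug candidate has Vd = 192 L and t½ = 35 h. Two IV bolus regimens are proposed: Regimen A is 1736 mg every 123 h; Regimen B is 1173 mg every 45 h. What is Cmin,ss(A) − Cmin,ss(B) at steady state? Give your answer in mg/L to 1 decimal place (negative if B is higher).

-3.4 mg/L

Regimen A: f = (1/2)^(123/35) ≈ 0.0875; Cmin,ss = (1736/192)·f/(1−f) ≈ 0.867 mg/L.
Regimen B: f = (1/2)^(45/35) ≈ 0.4102; Cmin,ss = (1173/192)·f/(1−f) ≈ 4.249 mg/L.
Difference ≈ 0.867 − 4.249 ≈ -3.382 mg/L.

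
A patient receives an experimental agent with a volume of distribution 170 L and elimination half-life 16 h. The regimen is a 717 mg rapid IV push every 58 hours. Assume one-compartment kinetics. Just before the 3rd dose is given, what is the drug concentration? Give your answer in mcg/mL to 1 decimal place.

0.4 mcg/mL

f = (1/2)^(τ/t½) = (1/2)^(58/16) ≈ 0.0811.
C₀ = D/Vd = 717/170 ≈ 4.218 mcg/mL.
Before the 3rd dose, 2 doses have been given. Superposition: Cmin = C₀·(f + f²).
≈ 4.218 × (0.0811 + 0.0066) ≈ 4.218 × 0.0877 ≈ 0.370 mcg/mL.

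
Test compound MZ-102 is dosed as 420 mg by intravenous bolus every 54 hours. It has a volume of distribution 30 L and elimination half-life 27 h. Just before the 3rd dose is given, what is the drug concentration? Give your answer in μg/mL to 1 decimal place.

f = (1/2)^(τ/t½) = (1/2)^(54/27) ≈ 0.2500.
C₀ = D/Vd = 420/30 ≈ 14.000 μg/mL.
Before the 3rd dose, 2 doses have been given. Superposition: Cmin = C₀·(f + f²).
≈ 14.000 × (0.2500 + 0.0625) ≈ 14.000 × 0.3125 ≈ 4.375 μg/mL.

4.4 μg/mL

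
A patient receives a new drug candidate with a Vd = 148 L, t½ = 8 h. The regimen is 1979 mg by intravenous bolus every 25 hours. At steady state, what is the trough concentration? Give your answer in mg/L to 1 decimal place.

1.7 mg/L

τ/t½ = 25/8 ≈ 3.125, so fraction remaining f = (1/2)^(25/8) ≈ 0.1146.
At steady state, accumulation factor R = 1/(1 − e^(−kτ)) ≈ 1.1294.
Single-dose peak C₀ = D/Vd = 1979/148 ≈ 13.372 mg/L.
Cmax,ss = C₀/(1 − f) ≈ 13.372/0.8854 ≈ 15.103 mg/L.
One interval later, Cmin,ss = Cmax,ss·e^(−kτ) ≈ 15.103 × 0.1146 ≈ 1.731 mg/L.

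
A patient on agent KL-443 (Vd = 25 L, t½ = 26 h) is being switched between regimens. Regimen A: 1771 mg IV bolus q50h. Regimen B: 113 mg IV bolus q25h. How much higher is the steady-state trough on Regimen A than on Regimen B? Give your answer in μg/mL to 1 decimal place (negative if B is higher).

Regimen A: f = (1/2)^(50/26) ≈ 0.2637; Cmin,ss = (1771/25)·f/(1−f) ≈ 25.371 μg/mL.
Regimen B: f = (1/2)^(25/26) ≈ 0.5135; Cmin,ss = (113/25)·f/(1−f) ≈ 4.771 μg/mL.
Difference ≈ 25.371 − 4.771 ≈ 20.600 μg/mL.

20.6 μg/mL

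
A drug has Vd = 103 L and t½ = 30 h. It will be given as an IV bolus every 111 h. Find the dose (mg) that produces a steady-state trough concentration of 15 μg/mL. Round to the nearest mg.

τ/t½ = 111/30 ≈ 3.7, so f = (1/2)^(111/30) ≈ 0.076947.
Cmin,ss = (D/Vd)·f/(1−f), so D = Cmin,ss·Vd·(1−f)/f.
D = 15 × 103 × (1−f)/f ≈ 15 × 103 × 11.99596 ≈ 18533.76 mg.

18534 mg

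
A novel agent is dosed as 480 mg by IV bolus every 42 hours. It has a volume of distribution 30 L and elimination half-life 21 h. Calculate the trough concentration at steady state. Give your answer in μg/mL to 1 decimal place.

The dosing interval is 2 half-lives, so f = 2^(−2) = 0.25.
Accumulation ratio R = 1/(1 − f) = 1/0.75 = 4/3.
Single-dose peak C₀ = D/Vd = 480/30 = 16 μg/mL.
Steady-state peak Cmax,ss = C₀·R = 16 × 4/3 ≈ 21.333 μg/mL.
Steady-state trough Cmin,ss = Cmax,ss·f ≈ 21.333 × 0.25 ≈ 5.333 μg/mL.

5.3 μg/mL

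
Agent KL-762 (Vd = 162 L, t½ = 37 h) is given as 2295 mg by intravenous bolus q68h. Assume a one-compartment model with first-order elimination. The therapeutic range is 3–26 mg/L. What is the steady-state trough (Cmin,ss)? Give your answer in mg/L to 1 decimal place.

5.5 mg/L

Over one 68-h interval, 68/37 ≈ 1.8378 half-lives elapse, leaving f ≈ 0.2797 of each dose.
Single-dose peak C₀ = D/Vd = 2295/162 ≈ 14.167 mg/L.
Steady-state trough Cmin,ss = C₀·f/(1−f) ≈ 14.167 × 0.2797/0.7203 ≈ 5.501 mg/L.
Trough 5.5 mg/L vs MEC 3 mg/L: adequate.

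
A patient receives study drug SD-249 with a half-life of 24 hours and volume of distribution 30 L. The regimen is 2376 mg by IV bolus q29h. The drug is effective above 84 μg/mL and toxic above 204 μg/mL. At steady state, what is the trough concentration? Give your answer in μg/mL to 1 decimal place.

60.4 μg/mL

k = ln2/t½ = ln2/24 ≈ 0.028881 h⁻¹; fraction remaining f = e^(−kτ) = e^(−0.028881×29) ≈ 0.4328.
Each bolus raises the concentration by D/Vd = 2376/30 ≈ 79.200 μg/mL.
Steady-state trough Cmin,ss = C₀·f/(1−f) ≈ 79.200 × 0.4328/0.5672 ≈ 60.433 μg/mL.
Trough 60.4 μg/mL vs MEC 84 μg/mL: subtherapeutic.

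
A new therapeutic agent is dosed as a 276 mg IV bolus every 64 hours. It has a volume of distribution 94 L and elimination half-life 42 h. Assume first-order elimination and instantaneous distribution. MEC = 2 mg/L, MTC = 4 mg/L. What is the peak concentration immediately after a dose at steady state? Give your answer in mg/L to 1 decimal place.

4.5 mg/L

Over one 64-h interval, 64/42 ≈ 1.5238 half-lives elapse, leaving f ≈ 0.3478 of each dose.
Accumulation ratio R = 1/(1 − f) ≈ 1/0.6522 ≈ 1.5333.
Each bolus raises the concentration by D/Vd = 276/94 ≈ 2.936 mg/L.
Steady-state peak Cmax,ss = C₀·R ≈ 2.936 × 1.5333 ≈ 4.502 mg/L.
Peak 4.5 mg/L vs MTC 4 mg/L: exceeds toxic threshold.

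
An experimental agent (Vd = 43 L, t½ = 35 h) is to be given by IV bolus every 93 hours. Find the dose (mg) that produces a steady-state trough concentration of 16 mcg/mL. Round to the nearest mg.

3652 mg

τ/t½ = 93/35 ≈ 2.6571, so f = (1/2)^(93/35) ≈ 0.158533.
Cmin,ss = (D/Vd)·f/(1−f), so D = Cmin,ss·Vd·(1−f)/f.
D = 16 × 43 × (1−f)/f ≈ 16 × 43 × 5.30783 ≈ 3651.79 mg.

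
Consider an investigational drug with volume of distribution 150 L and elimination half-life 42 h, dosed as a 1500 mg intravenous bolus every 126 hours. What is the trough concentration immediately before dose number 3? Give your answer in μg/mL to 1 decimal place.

f = (1/2)^(τ/t½) = (1/2)^(126/42) ≈ 0.1250.
C₀ = D/Vd = 1500/150 ≈ 10.000 μg/mL.
Before the 3rd dose, 2 doses have been given. Superposition: Cmin = C₀·(f + f²).
≈ 10.000 × (0.1250 + 0.0156) ≈ 10.000 × 0.1406 ≈ 1.406 μg/mL.

1.4 μg/mL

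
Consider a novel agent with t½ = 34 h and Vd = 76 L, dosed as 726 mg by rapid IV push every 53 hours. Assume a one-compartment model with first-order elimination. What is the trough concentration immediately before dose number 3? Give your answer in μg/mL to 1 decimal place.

4.3 μg/mL

f = (1/2)^(τ/t½) = (1/2)^(53/34) ≈ 0.3394.
C₀ = D/Vd = 726/76 ≈ 9.553 μg/mL.
Before the 3rd dose, 2 doses have been given. Superposition: Cmin = C₀·(f + f²).
≈ 9.553 × (0.3394 + 0.1152) ≈ 9.553 × 0.4546 ≈ 4.343 μg/mL.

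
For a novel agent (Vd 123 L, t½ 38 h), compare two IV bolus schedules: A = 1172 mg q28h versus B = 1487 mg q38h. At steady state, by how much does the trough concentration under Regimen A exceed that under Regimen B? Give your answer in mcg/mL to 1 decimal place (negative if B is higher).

2.2 mcg/mL

Regimen A: f = (1/2)^(28/38) ≈ 0.6001; Cmin,ss = (1172/123)·f/(1−f) ≈ 14.299 mcg/mL.
Regimen B: f = (1/2)^(38/38) ≈ 0.5000; Cmin,ss = (1487/123)·f/(1−f) ≈ 12.089 mcg/mL.
Difference ≈ 14.299 − 12.089 ≈ 2.210 mcg/mL.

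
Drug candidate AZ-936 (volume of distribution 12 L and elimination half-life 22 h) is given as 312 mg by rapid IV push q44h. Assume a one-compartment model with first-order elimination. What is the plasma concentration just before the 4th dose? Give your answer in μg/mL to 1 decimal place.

f = (1/2)^(τ/t½) = (1/2)^(44/22) ≈ 0.2500.
C₀ = D/Vd = 312/12 ≈ 26.000 μg/mL.
Before the 4th dose, 3 doses have been given. Superposition: Cmin = C₀·(f + f² + … + f^3).
≈ 26.000 × (0.2500 + 0.0625 + 0.0156) ≈ 26.000 × 0.3281 ≈ 8.531 μg/mL.

8.5 μg/mL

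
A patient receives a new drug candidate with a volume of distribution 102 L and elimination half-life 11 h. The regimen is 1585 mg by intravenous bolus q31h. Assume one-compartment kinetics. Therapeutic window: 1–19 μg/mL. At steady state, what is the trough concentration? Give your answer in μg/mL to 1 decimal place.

2.6 μg/mL

k = ln2/t½ = ln2/11 ≈ 0.063013 h⁻¹; fraction remaining f = e^(−kτ) = e^(−0.063013×31) ≈ 0.1418.
Single-dose peak C₀ = D/Vd = 1585/102 ≈ 15.539 μg/mL.
Steady-state trough Cmin,ss = C₀·f/(1−f) ≈ 15.539 × 0.1418/0.8582 ≈ 2.568 μg/mL.
Trough 2.6 μg/mL vs MEC 1 μg/mL: adequate.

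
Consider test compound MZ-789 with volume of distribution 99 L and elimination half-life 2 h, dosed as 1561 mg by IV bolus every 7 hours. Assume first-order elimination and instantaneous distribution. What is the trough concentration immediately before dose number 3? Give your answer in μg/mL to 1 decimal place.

f = (1/2)^(τ/t½) = (1/2)^(7/2) ≈ 0.0884.
C₀ = D/Vd = 1561/99 ≈ 15.768 μg/mL.
Before the 3rd dose, 2 doses have been given. Superposition: Cmin = C₀·(f + f²).
≈ 15.768 × (0.0884 + 0.0078) ≈ 15.768 × 0.0962 ≈ 1.517 μg/mL.

1.5 μg/mL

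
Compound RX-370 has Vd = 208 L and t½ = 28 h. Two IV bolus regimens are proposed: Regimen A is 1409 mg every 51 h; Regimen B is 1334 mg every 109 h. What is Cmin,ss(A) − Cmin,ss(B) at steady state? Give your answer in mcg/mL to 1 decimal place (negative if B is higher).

2.2 mcg/mL

Regimen A: f = (1/2)^(51/28) ≈ 0.2829; Cmin,ss = (1409/208)·f/(1−f) ≈ 2.672 mcg/mL.
Regimen B: f = (1/2)^(109/28) ≈ 0.0673; Cmin,ss = (1334/208)·f/(1−f) ≈ 0.463 mcg/mL.
Difference ≈ 2.672 − 0.463 ≈ 2.209 mcg/mL.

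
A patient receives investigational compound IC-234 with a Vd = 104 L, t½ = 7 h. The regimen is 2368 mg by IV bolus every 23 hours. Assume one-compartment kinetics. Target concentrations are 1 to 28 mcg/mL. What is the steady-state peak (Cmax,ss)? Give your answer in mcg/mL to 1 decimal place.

25.4 mcg/mL

k = ln2/t½ = ln2/7 ≈ 0.099021 h⁻¹; fraction remaining f = e^(−kτ) = e^(−0.099021×23) ≈ 0.1025.
Accumulation ratio R = 1/(1 − f) ≈ 1/0.8975 ≈ 1.1142.
Each bolus raises the concentration by D/Vd = 2368/104 ≈ 22.769 mcg/mL.
Steady-state peak Cmax,ss = C₀·R ≈ 22.769 × 1.1142 ≈ 25.369 mcg/mL.
Peak 25.4 mcg/mL vs MTC 28 mcg/mL: below toxic threshold.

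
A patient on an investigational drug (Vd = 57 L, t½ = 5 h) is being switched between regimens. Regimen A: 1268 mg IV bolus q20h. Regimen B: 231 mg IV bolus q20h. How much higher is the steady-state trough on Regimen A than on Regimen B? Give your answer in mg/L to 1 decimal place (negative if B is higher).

1.2 mg/L

Regimen A: f = (1/2)^(20/5) ≈ 0.0625; Cmin,ss = (1268/57)·f/(1−f) ≈ 1.483 mg/L.
Regimen B: f = (1/2)^(20/5) ≈ 0.0625; Cmin,ss = (231/57)·f/(1−f) ≈ 0.270 mg/L.
Difference ≈ 1.483 − 0.270 ≈ 1.213 mg/L.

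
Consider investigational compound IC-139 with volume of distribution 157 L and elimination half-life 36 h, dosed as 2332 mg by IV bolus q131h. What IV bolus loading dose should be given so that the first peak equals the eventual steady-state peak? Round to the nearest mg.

2536 mg

f = (1/2)^(131/36) ≈ 0.080276; accumulation ratio R = 1/(1−f) ≈ 1.08728.
Loading dose to hit Cmax,ss on first dose: D_load = D_maint·R ≈ 2332 × 1.08728 ≈ 2535.54 mg.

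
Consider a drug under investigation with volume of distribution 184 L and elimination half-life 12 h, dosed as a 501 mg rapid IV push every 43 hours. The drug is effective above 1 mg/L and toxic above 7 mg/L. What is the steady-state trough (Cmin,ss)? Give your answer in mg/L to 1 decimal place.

k = ln2/t½ = ln2/12 ≈ 0.057762 h⁻¹; fraction remaining f = e^(−kτ) = e^(−0.057762×43) ≈ 0.0834.
At steady state, accumulation factor R = 1/(1 − e^(−kτ)) ≈ 1.0910.
Single-dose peak C₀ = D/Vd = 501/184 ≈ 2.723 mg/L.
Cmax,ss = C₀/(1 − f) ≈ 2.723/0.9166 ≈ 2.971 mg/L.
One interval later, Cmin,ss = Cmax,ss·e^(−kτ) ≈ 2.971 × 0.0834 ≈ 0.248 mg/L.
Trough 0.2 mg/L vs MEC 1 mg/L: subtherapeutic.

0.2 mg/L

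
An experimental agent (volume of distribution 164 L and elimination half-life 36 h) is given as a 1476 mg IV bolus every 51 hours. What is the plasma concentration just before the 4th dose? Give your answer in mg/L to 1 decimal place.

f = (1/2)^(τ/t½) = (1/2)^(51/36) ≈ 0.3746.
C₀ = D/Vd = 1476/164 ≈ 9.000 mg/L.
Before the 4th dose, 3 doses have been given. Superposition: Cmin = C₀·(f + f² + … + f^3).
≈ 9.000 × (0.3746 + 0.1403 + 0.0526) ≈ 9.000 × 0.5675 ≈ 5.107 mg/L.

5.1 mg/L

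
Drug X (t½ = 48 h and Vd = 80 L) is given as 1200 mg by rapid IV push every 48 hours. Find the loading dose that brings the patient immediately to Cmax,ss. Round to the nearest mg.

f = (1/2)^(48/48) ≈ 0.500000; accumulation ratio R = 1/(1−f) ≈ 2.00000.
Loading dose to hit Cmax,ss on first dose: D_load = D_maint·R ≈ 1200 × 2.00000 ≈ 2400.00 mg.

2400 mg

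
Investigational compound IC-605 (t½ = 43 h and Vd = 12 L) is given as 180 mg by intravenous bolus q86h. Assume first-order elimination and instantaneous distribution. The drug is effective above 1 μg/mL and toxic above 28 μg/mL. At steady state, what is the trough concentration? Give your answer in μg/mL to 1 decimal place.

τ = 86 h = 2 half-lives, so f = (1/2)^2 = 0.25.
Accumulation ratio R = 1/(1 − f) = 1/0.75 = 4/3.
Single-dose peak C₀ = D/Vd = 180/12 = 15 μg/mL.
Steady-state peak Cmax,ss = C₀·R = 15 × 4/3 ≈ 20.000 μg/mL.
Steady-state trough Cmin,ss = Cmax,ss·f ≈ 20.000 × 0.25 ≈ 5.000 μg/mL.
Trough 5.0 μg/mL vs MEC 1 μg/mL: adequate.

5.0 μg/mL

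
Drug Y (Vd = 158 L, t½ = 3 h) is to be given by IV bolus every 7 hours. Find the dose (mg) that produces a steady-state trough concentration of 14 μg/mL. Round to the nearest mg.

τ/t½ = 7/3 ≈ 2.3333, so f = (1/2)^(7/3) ≈ 0.198425.
Cmin,ss = (D/Vd)·f/(1−f), so D = Cmin,ss·Vd·(1−f)/f.
D = 14 × 158 × (1−f)/f ≈ 14 × 158 × 4.03969 ≈ 8935.79 mg.

8936 mg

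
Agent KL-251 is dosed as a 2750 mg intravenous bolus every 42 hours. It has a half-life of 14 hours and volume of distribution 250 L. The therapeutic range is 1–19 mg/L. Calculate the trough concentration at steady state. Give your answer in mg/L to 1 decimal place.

The dosing interval is 3 half-lives, so f = 2^(−3) = 0.125.
At steady state, R = 1/(1 − 0.125) = 8/7.
Single-dose peak C₀ = D/Vd = 2750/250 = 11 mg/L.
Steady-state peak Cmax,ss = C₀·R = 11 × 8/7 ≈ 12.571 mg/L.
Steady-state trough Cmin,ss = Cmax,ss·f ≈ 12.571 × 0.125 ≈ 1.571 mg/L.
Trough 1.6 mg/L vs MEC 1 mg/L: adequate.

1.6 mg/L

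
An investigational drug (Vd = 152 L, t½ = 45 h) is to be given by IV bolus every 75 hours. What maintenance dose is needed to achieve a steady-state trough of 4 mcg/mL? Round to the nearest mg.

τ/t½ = 75/45 ≈ 1.6667, so f = (1/2)^(75/45) ≈ 0.314980.
Cmin,ss = (D/Vd)·f/(1−f), so D = Cmin,ss·Vd·(1−f)/f.
D = 4 × 152 × (1−f)/f ≈ 4 × 152 × 2.17480 ≈ 1322.28 mg.

1322 mg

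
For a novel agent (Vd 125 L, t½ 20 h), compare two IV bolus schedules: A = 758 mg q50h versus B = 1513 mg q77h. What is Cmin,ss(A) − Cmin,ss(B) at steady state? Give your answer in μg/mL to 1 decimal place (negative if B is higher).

Regimen A: f = (1/2)^(50/20) ≈ 0.1768; Cmin,ss = (758/125)·f/(1−f) ≈ 1.302 μg/mL.
Regimen B: f = (1/2)^(77/20) ≈ 0.0693; Cmin,ss = (1513/125)·f/(1−f) ≈ 0.901 μg/mL.
Difference ≈ 1.302 − 0.901 ≈ 0.401 μg/mL.

0.4 μg/mL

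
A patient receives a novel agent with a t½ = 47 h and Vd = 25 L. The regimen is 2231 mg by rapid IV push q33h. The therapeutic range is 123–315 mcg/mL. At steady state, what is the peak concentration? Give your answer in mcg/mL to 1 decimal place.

Over one 33-h interval, 33/47 ≈ 0.70213 half-lives elapse, leaving f ≈ 0.6147 of each dose.
Accumulation ratio R = 1/(1 − f) ≈ 1/0.3853 ≈ 2.5954.
Each bolus raises the concentration by D/Vd = 2231/25 ≈ 89.240 mcg/mL.
Cmax,ss = C₀/(1 − f) ≈ 89.240/0.3853 ≈ 231.612 mcg/mL.
Peak 231.6 mcg/mL vs MTC 315 mcg/mL: below toxic threshold.

231.6 mcg/mL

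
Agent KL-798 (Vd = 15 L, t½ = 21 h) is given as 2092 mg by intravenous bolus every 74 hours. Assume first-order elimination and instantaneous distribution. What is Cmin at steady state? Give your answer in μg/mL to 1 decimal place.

τ/t½ = 74/21 ≈ 3.5238, so fraction remaining f = (1/2)^(74/21) ≈ 0.0869.
Each bolus raises the concentration by D/Vd = 2092/15 ≈ 139.467 μg/mL.
Steady-state trough Cmin,ss = C₀·f/(1−f) ≈ 139.467 × 0.0869/0.9131 ≈ 13.273 μg/mL.

13.3 μg/mL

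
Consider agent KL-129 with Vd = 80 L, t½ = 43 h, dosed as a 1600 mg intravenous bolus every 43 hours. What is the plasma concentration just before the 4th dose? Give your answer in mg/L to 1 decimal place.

17.5 mg/L

f = (1/2)^(τ/t½) = (1/2)^(43/43) ≈ 0.5000.
C₀ = D/Vd = 1600/80 ≈ 20.000 mg/L.
Before the 4th dose, 3 doses have been given. Superposition: Cmin = C₀·(f + f² + … + f^3).
≈ 20.000 × (0.5000 + 0.2500 + 0.1250) ≈ 20.000 × 0.8750 ≈ 17.500 mg/L.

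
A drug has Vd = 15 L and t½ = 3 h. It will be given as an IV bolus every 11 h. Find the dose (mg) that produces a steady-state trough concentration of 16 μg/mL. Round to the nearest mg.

2808 mg

τ/t½ = 11/3 ≈ 3.6667, so f = (1/2)^(11/3) ≈ 0.078745.
Cmin,ss = (D/Vd)·f/(1−f), so D = Cmin,ss·Vd·(1−f)/f.
D = 16 × 15 × (1−f)/f ≈ 16 × 15 × 11.69922 ≈ 2807.81 mg.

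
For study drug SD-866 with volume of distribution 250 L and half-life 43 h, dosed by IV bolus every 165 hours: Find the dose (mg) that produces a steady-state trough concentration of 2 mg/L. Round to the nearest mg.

τ/t½ = 165/43 ≈ 3.8372, so f = (1/2)^(165/43) ≈ 0.069966.
Cmin,ss = (D/Vd)·f/(1−f), so D = Cmin,ss·Vd·(1−f)/f.
D = 2 × 250 × (1−f)/f ≈ 2 × 250 × 13.29266 ≈ 6646.33 mg.

6646 mg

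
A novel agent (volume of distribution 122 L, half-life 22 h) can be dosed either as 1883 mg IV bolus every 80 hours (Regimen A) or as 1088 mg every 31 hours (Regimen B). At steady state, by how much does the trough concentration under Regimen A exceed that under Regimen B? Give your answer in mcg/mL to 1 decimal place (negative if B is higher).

-4.0 mcg/mL

Regimen A: f = (1/2)^(80/22) ≈ 0.0804; Cmin,ss = (1883/122)·f/(1−f) ≈ 1.349 mcg/mL.
Regimen B: f = (1/2)^(31/22) ≈ 0.3765; Cmin,ss = (1088/122)·f/(1−f) ≈ 5.385 mcg/mL.
Difference ≈ 1.349 − 5.385 ≈ -4.036 mcg/mL.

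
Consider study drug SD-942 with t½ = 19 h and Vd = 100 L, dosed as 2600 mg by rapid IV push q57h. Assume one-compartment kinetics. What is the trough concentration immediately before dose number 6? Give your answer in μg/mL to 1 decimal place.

3.7 μg/mL

f = (1/2)^(τ/t½) = (1/2)^(57/19) ≈ 0.1250.
C₀ = D/Vd = 2600/100 ≈ 26.000 μg/mL.
Before the 6th dose, 5 doses have been given. Superposition: Cmin = C₀·(f + f² + … + f^5).
≈ 26.000 × (0.1250 + 0.0156 + 0.0020 + 0.0002 + 0.0000) ≈ 26.000 × 0.1428 ≈ 3.713 μg/mL.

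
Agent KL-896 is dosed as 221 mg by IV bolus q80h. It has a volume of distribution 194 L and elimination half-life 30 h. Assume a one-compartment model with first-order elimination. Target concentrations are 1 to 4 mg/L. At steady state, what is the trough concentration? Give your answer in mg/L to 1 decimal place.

τ/t½ = 80/30 ≈ 2.6667, so fraction remaining f = (1/2)^(80/30) ≈ 0.1575.
Each bolus raises the concentration by D/Vd = 221/194 ≈ 1.139 mg/L.
Steady-state trough Cmin,ss = C₀·f/(1−f) ≈ 1.139 × 0.1575/0.8425 ≈ 0.213 mg/L.
Trough 0.2 mg/L vs MEC 1 mg/L: subtherapeutic.

0.2 mg/L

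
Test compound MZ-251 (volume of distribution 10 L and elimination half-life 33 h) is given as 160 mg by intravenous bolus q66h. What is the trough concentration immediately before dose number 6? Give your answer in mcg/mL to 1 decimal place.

f = (1/2)^(τ/t½) = (1/2)^(66/33) ≈ 0.2500.
C₀ = D/Vd = 160/10 ≈ 16.000 mcg/mL.
Before the 6th dose, 5 doses have been given. Superposition: Cmin = C₀·(f + f² + … + f^5).
≈ 16.000 × (0.2500 + 0.0625 + 0.0156 + 0.0039 + 0.0010) ≈ 16.000 × 0.3330 ≈ 5.328 mcg/mL.

5.3 mcg/mL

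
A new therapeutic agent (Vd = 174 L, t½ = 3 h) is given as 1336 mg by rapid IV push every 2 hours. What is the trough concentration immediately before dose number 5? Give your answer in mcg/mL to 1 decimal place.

11.0 mcg/mL

f = (1/2)^(τ/t½) = (1/2)^(2/3) ≈ 0.6300.
C₀ = D/Vd = 1336/174 ≈ 7.678 mcg/mL.
Before the 5th dose, 4 doses have been given. Superposition: Cmin = C₀·(f + f² + … + f^4).
≈ 7.678 × (0.6300 + 0.3969 + 0.2500 + 0.1575) ≈ 7.678 × 1.4344 ≈ 11.013 mcg/mL.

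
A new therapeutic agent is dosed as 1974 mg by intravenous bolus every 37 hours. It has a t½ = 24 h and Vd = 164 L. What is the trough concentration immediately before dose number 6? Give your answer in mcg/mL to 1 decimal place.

f = (1/2)^(τ/t½) = (1/2)^(37/24) ≈ 0.3435.
C₀ = D/Vd = 1974/164 ≈ 12.037 mcg/mL.
Before the 6th dose, 5 doses have been given. Superposition: Cmin = C₀·(f + f² + … + f^5).
≈ 12.037 × (0.3435 + 0.1180 + 0.0405 + 0.0139 + 0.0048) ≈ 12.037 × 0.5207 ≈ 6.268 mcg/mL.

6.3 mcg/mL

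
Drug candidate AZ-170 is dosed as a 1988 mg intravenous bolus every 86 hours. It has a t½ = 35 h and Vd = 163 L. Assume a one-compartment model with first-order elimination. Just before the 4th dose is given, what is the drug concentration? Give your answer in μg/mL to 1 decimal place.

f = (1/2)^(τ/t½) = (1/2)^(86/35) ≈ 0.1821.
C₀ = D/Vd = 1988/163 ≈ 12.196 μg/mL.
Before the 4th dose, 3 doses have been given. Superposition: Cmin = C₀·(f + f² + … + f^3).
≈ 12.196 × (0.1821 + 0.0332 + 0.0060) ≈ 12.196 × 0.2213 ≈ 2.699 μg/mL.

2.7 μg/mL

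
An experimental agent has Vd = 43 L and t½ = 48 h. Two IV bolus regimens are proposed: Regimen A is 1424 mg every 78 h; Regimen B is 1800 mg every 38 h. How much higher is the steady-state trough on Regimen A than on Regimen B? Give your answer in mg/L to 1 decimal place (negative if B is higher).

-41.4 mg/L

Regimen A: f = (1/2)^(78/48) ≈ 0.3242; Cmin,ss = (1424/43)·f/(1−f) ≈ 15.887 mg/L.
Regimen B: f = (1/2)^(38/48) ≈ 0.5777; Cmin,ss = (1800/43)·f/(1−f) ≈ 57.264 mg/L.
Difference ≈ 15.887 − 57.264 ≈ -41.377 mg/L.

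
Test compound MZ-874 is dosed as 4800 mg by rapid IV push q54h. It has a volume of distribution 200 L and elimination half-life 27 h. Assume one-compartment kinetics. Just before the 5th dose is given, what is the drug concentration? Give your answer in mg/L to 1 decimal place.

8.0 mg/L

f = (1/2)^(τ/t½) = (1/2)^(54/27) ≈ 0.2500.
C₀ = D/Vd = 4800/200 ≈ 24.000 mg/L.
Before the 5th dose, 4 doses have been given. Superposition: Cmin = C₀·(f + f² + … + f^4).
≈ 24.000 × (0.2500 + 0.0625 + 0.0156 + 0.0039) ≈ 24.000 × 0.3320 ≈ 7.968 mg/L.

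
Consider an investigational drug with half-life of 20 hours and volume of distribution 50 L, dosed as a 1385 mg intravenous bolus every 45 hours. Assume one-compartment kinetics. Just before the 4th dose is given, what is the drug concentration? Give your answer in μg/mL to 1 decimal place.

7.3 μg/mL

f = (1/2)^(τ/t½) = (1/2)^(45/20) ≈ 0.2102.
C₀ = D/Vd = 1385/50 ≈ 27.700 μg/mL.
Before the 4th dose, 3 doses have been given. Superposition: Cmin = C₀·(f + f² + … + f^3).
≈ 27.700 × (0.2102 + 0.0442 + 0.0093) ≈ 27.700 × 0.2637 ≈ 7.304 μg/mL.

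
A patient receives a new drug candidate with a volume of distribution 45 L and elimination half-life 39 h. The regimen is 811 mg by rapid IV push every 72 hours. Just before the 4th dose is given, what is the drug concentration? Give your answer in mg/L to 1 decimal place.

6.8 mg/L

f = (1/2)^(τ/t½) = (1/2)^(72/39) ≈ 0.2781.
C₀ = D/Vd = 811/45 ≈ 18.022 mg/L.
Before the 4th dose, 3 doses have been given. Superposition: Cmin = C₀·(f + f² + … + f^3).
≈ 18.022 × (0.2781 + 0.0773 + 0.0215) ≈ 18.022 × 0.3769 ≈ 6.792 mg/L.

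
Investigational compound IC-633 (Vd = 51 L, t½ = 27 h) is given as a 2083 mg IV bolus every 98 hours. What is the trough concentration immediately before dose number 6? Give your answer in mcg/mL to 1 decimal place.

3.6 mcg/mL

f = (1/2)^(τ/t½) = (1/2)^(98/27) ≈ 0.0808.
C₀ = D/Vd = 2083/51 ≈ 40.843 mcg/mL.
Before the 6th dose, 5 doses have been given. Superposition: Cmin = C₀·(f + f² + … + f^5).
≈ 40.843 × (0.0808 + 0.0065 + 0.0005 + 0.0000 + 0.0000) ≈ 40.843 × 0.0878 ≈ 3.586 mcg/mL.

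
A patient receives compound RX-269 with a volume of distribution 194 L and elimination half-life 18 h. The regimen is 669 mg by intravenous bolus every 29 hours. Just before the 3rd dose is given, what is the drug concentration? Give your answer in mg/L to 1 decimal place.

f = (1/2)^(τ/t½) = (1/2)^(29/18) ≈ 0.3273.
C₀ = D/Vd = 669/194 ≈ 3.448 mg/L.
Before the 3rd dose, 2 doses have been given. Superposition: Cmin = C₀·(f + f²).
≈ 3.448 × (0.3273 + 0.1071) ≈ 3.448 × 0.4344 ≈ 1.498 mg/L.

1.5 mg/L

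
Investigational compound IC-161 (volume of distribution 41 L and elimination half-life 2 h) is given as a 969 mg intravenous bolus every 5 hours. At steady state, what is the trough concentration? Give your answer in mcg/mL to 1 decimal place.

k = ln2/t½ = ln2/2 ≈ 0.346574 h⁻¹; fraction remaining f = e^(−kτ) = e^(−0.346574×5) ≈ 0.1768.
Accumulation ratio R = 1/(1 − f) ≈ 1/0.8232 ≈ 1.2148.
Single-dose peak C₀ = D/Vd = 969/41 ≈ 23.634 mcg/mL.
Steady-state peak Cmax,ss = C₀·R ≈ 23.634 × 1.2148 ≈ 28.711 mcg/mL.
One interval later, Cmin,ss = Cmax,ss·e^(−kτ) ≈ 28.711 × 0.1768 ≈ 5.076 mcg/mL.

5.1 mcg/mL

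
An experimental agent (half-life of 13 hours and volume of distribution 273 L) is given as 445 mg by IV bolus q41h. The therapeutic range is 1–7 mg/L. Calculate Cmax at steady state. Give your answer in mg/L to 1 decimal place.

τ/t½ = 41/13 ≈ 3.1538, so fraction remaining f = (1/2)^(41/13) ≈ 0.1124.
At steady state, accumulation factor R = 1/(1 − e^(−kτ)) ≈ 1.1266.
Each bolus raises the concentration by D/Vd = 445/273 ≈ 1.630 mg/L.
Steady-state peak Cmax,ss = C₀·R ≈ 1.630 × 1.1266 ≈ 1.836 mg/L.
Peak 1.8 mg/L vs MTC 7 mg/L: below toxic threshold.

1.8 mg/L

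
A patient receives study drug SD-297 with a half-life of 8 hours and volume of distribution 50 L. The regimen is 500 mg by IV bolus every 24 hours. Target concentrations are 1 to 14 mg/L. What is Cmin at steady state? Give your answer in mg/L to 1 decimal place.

The dosing interval is 3 half-lives, so f = 2^(−3) = 0.125.
Accumulation ratio R = 1/(1 − f) = 1/0.875 = 8/7.
Single-dose peak C₀ = D/Vd = 500/50 = 10 mg/L.
Steady-state peak Cmax,ss = C₀·R = 10 × 8/7 ≈ 11.429 mg/L.
Steady-state trough Cmin,ss = Cmax,ss·f ≈ 11.429 × 0.125 ≈ 1.429 mg/L.
Trough 1.4 mg/L vs MEC 1 mg/L: adequate.

1.4 mg/L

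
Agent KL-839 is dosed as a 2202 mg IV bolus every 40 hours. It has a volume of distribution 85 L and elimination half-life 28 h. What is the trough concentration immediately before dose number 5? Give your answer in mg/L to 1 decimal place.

15.0 mg/L

f = (1/2)^(τ/t½) = (1/2)^(40/28) ≈ 0.3715.
C₀ = D/Vd = 2202/85 ≈ 25.906 mg/L.
Before the 5th dose, 4 doses have been given. Superposition: Cmin = C₀·(f + f² + … + f^4).
≈ 25.906 × (0.3715 + 0.1380 + 0.0513 + 0.0190) ≈ 25.906 × 0.5798 ≈ 15.020 mg/L.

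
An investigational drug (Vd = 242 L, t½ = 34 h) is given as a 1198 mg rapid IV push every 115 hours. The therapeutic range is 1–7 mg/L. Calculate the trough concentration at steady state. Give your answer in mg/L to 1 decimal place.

0.5 mg/L

τ/t½ = 115/34 ≈ 3.3824, so fraction remaining f = (1/2)^(115/34) ≈ 0.0959.
At steady state, accumulation factor R = 1/(1 − e^(−kτ)) ≈ 1.1061.
Single-dose peak C₀ = D/Vd = 1198/242 ≈ 4.950 mg/L.
Cmax,ss = C₀/(1 − f) ≈ 4.950/0.9041 ≈ 5.475 mg/L.
Steady-state trough Cmin,ss = Cmax,ss·f ≈ 5.475 × 0.0959 ≈ 0.525 mg/L.
Trough 0.5 mg/L vs MEC 1 mg/L: subtherapeutic.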